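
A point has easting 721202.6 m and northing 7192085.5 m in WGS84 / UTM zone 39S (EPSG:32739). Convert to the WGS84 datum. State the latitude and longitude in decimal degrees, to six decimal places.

lat -25.371600°, lon 53.198400°

Zone 39S: λ₀ = 51°, k₀ = 0.9996, false easting 500000 m, false northing 10000000 m.
Meridian distance M = (N − FN)/k₀ = -2809038.1 m.
Inverse transverse Mercator on WGS84 gives φ = -25.37160016°, λ = 53.19839977°.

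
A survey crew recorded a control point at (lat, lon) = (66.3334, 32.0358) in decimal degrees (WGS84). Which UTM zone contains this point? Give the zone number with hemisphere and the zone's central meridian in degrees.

UTM zone = ⌊(λ + 180)/6⌋ + 1; 32.0358° ∈ [30°, 36°) → zone 36.
Hemisphere: N (φ ≥ 0).
Central meridian λ₀ = 6×36 − 183 = 33°.

Zone 36N, central meridian 33°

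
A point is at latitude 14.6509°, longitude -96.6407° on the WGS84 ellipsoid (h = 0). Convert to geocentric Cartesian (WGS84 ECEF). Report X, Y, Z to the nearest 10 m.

X -713760 m, Y -6130660 m, Z 1602760 m

WGS84: a = 6378137 m, e² = 0.006694380; N(φ) = a/√(1−e²sin²φ) = 6379503.189 m.
X = (N+h)·cosφ·cosλ = -713755.543 m; Y = (N+h)·cosφ·sinλ = -6130663.490 m; Z = (N(1−e²)+h)·sinφ = 1602759.220 m.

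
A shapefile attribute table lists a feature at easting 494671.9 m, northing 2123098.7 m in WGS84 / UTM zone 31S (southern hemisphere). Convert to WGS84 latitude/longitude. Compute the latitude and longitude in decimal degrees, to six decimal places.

Zone 31S: λ₀ = 3°, k₀ = 0.9996, false easting 500000 m, false northing 10000000 m.
Meridian distance M = (N − FN)/k₀ = -7880053.3 m.
Inverse transverse Mercator on WGS84 gives φ = -70.99549975°, λ = 2.85340104°.

lat -70.995500°, lon 2.853401°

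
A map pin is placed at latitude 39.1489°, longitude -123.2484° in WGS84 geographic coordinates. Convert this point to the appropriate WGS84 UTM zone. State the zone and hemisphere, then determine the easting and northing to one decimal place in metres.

Zone 10N: E 478535.7 m, N 4333329.8 m

Longitude -123.2484° lies in the 6° band [-126°, -120°), giving zone 10; latitude is north of the equator, so 10N.
Zone 10 central meridian λ₀ = 6×10 − 183 = -123°; Δλ = -0.2484°.
Transverse Mercator on WGS84 with k₀ = 0.9996 gives E = 478535.7497 m, N = 4333329.763 m.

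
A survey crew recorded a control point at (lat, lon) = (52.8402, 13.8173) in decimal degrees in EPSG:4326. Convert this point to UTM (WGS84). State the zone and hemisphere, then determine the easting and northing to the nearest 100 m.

Longitude 13.8173° lies in the 6° band [12°, 18°), giving zone 33; latitude is north of the equator, so 33N.
Zone 33 central meridian λ₀ = 6×33 − 183 = 15°; Δλ = -1.1827°.
Transverse Mercator on WGS84 with k₀ = 0.9996 gives E = 420337.348 m, N = 5855149.630 m.

Zone 33N: E 420300 m, N 5855100 m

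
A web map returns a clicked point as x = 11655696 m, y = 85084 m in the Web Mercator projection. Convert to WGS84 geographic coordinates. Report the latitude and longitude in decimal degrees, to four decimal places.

lat 0.7643°, lon 104.7049°

R = 6378137 m. λ = x/R = 104.70489864°.
φ = 2·arctan(exp(y/R)) − 90° = 2·arctan(1.01343) − 90° = 0.76429991°.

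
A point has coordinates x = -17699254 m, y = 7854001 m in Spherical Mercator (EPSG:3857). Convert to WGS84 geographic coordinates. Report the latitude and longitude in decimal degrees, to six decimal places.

R = 6378137 m. λ = x/R = -158.99510386°.
φ = 2·arctan(exp(y/R)) − 90° = 2·arctan(3.42600) − 90° = 57.45649805°.

lat 57.456498°, lon -158.995104°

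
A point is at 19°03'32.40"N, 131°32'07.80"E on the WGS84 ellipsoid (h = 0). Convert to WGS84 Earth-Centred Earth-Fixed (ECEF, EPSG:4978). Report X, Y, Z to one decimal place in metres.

X -3998832.8 m, Y 4514219.3 m, Z 2069523.4 m

WGS84: a = 6378137 m, e² = 0.006694380; N(φ) = a/√(1−e²sin²φ) = 6380414.634 m.
X = (N+h)·cosφ·cosλ = -3998832.842 m; Y = (N+h)·cosφ·sinλ = 4514219.265 m; Z = (N(1−e²)+h)·sinφ = 2069523.410 m.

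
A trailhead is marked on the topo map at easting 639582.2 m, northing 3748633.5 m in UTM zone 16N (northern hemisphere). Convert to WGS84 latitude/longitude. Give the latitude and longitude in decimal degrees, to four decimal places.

Zone 16N: λ₀ = -87°, k₀ = 0.9996, false easting 500000 m.
Meridian distance M = (N − FN)/k₀ = 3750133.6 m.
Inverse transverse Mercator on WGS84 gives φ = 33.86879998°, λ = -85.49089967°.

lat 33.8688°, lon -85.4909°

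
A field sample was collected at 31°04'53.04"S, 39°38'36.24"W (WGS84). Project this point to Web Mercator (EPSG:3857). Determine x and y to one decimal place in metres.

x -4413083.1 m, y -3643325.0 m

Web Mercator is spherical with R = a = 6378137 m.
x = R·λ = 6378137 × -0.691907857 = -4413083.101 m.
y = R·ln tan(π/4 + φ/2) = 6378137 × -0.571220875 = -3643325.001 m.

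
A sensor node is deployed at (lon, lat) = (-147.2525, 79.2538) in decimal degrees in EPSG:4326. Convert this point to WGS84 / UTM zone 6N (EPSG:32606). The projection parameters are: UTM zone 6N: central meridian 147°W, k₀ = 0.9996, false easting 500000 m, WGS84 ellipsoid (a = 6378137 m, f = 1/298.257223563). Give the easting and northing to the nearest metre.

Zone 6 central meridian λ₀ = 6×6 − 183 = -147°; Δλ = -0.2525°.
Transverse Mercator on WGS84 with k₀ = 0.9996 gives E = 494744.086 m, N = 8798311.794 m.

E 494744 m, N 8798312 m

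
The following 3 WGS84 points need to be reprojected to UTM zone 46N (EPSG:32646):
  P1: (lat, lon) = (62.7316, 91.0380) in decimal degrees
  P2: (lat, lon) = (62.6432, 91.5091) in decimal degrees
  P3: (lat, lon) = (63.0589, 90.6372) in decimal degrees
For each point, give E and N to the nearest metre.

UTM zone 46N: λ₀ = 93°, k₀ = 0.9996.
P1 (62.7316°, 91.0380°) → (399719.752, 6957211.818) m.
P2 (62.6432°, 91.5091°) → (423566.892, 6946719.910) m.
P3 (63.0589°, 90.6372°) → (380579.290, 6994347.287) m.

P1: E 399720 m, N 6957212 m; P2: E 423567 m, N 6946720 m; P3: E 380579 m, N 6994347 m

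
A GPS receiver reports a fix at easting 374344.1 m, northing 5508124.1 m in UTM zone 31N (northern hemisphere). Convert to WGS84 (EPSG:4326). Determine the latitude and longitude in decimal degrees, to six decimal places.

Zone 31N: λ₀ = 3°, k₀ = 0.9996, false easting 500000 m.
Meridian distance M = (N − FN)/k₀ = 5510328.2 m.
Inverse transverse Mercator on WGS84 gives φ = 49.71250004°, λ = 1.25699987°.

lat 49.712500°, lon 1.257000°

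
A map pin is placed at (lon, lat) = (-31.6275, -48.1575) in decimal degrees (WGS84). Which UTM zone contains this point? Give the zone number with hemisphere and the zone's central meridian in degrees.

UTM zone = ⌊(λ + 180)/6⌋ + 1; -31.6275° ∈ [-36°, -30°) → zone 25.
Hemisphere: S (φ < 0).
Central meridian λ₀ = 6×25 − 183 = -33°.

Zone 25S, central meridian -33°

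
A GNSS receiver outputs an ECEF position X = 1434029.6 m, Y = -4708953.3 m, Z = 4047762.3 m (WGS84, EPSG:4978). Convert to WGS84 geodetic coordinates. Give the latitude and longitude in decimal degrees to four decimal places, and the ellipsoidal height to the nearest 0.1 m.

λ = atan2(Y, X) = -73.06280030°; p = √(X²+Y²) = 4922467.1 m.
Bowring's method on WGS84 (a = 6378137 m, b = 6356752.314 m) gives φ = 39.61940007°, h = 3510.364 m.

lat 39.6194°, lon -73.0628°, h 3510.4 m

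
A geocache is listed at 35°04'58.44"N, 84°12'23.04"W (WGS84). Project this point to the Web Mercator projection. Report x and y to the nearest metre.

x -9373814 m, y 4175153 m

Web Mercator is spherical with R = a = 6378137 m.
x = R·λ = 6378137 × -1.469678931 = -9373813.570 m.
y = R·ln tan(π/4 + φ/2) = 6378137 × 0.654603788 = 4175152.637 m.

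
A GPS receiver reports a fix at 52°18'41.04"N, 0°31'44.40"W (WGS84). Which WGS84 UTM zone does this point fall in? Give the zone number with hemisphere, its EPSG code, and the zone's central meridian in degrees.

UTM zone = ⌊(λ + 180)/6⌋ + 1; -0.5290° ∈ [-6°, 0°) → zone 30.
Hemisphere: N (φ ≥ 0).
Central meridian λ₀ = 6×30 − 183 = -3°.
EPSG code: 32630.

Zone 30N (EPSG:32630), central meridian -3°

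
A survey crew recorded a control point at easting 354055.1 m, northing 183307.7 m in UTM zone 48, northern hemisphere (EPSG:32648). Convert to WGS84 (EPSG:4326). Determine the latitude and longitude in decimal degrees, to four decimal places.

Zone 48N: λ₀ = 105°, k₀ = 0.9996, false easting 500000 m.
Meridian distance M = (N − FN)/k₀ = 183381.1 m.
Inverse transverse Mercator on WGS84 gives φ = 1.65800015°, λ = 103.68799962°.

lat 1.6580°, lon 103.6880°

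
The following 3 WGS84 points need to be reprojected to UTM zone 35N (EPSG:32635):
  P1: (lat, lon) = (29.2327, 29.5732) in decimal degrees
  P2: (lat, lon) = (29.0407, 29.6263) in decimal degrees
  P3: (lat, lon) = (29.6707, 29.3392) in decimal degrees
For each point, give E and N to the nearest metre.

UTM zone 35N: λ₀ = 27°, k₀ = 0.9996.
P1 (29.2327°, 29.5732°) → (750110.396, 3236511.184) m.
P2 (29.0407°, 29.6263°) → (755748.865, 3215341.446) m.
P3 (29.6707°, 29.3392°) → (726383.866, 3284585.552) m.

P1: E 750110 m, N 3236511 m; P2: E 755749 m, N 3215341 m; P3: E 726384 m, N 3284586 m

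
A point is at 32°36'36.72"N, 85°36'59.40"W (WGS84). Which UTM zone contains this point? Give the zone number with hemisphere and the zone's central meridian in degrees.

UTM zone = ⌊(λ + 180)/6⌋ + 1; -85.6165° ∈ [-90°, -84°) → zone 16.
Hemisphere: N (φ ≥ 0).
Central meridian λ₀ = 6×16 − 183 = -87°.

Zone 16N, central meridian -87°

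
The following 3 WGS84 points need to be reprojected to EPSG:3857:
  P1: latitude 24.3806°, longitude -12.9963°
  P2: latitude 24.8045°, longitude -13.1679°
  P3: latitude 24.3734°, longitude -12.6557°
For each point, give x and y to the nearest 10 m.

P1: x -1446740 m, y 2799850 m; P2: x -1465840 m, y 2851750 m; P3: x -1408830 m, y 2798970 m

Web Mercator: x = R·λ, y = R·ln tan(π/4+φ/2), R = 6378137 m.
P1 (24.3806°, -12.9963°) → (-1446741.498, 2799854.936) m.
P2 (24.8045°, -13.1679°) → (-1465843.923, 2851750.891) m.
P3 (24.3734°, -12.6557°) → (-1408826.080, 2798974.988) m.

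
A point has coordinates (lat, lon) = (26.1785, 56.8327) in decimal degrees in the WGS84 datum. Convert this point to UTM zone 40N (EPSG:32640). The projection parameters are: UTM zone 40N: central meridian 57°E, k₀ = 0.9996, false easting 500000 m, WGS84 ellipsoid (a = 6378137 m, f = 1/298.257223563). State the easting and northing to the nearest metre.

Zone 40 central meridian λ₀ = 6×40 − 183 = 57°; Δλ = -0.1673°.
Transverse Mercator on WGS84 with k₀ = 0.9996 gives E = 483282.376 m, N = 2895462.597 m.

E 483282 m, N 2895463 m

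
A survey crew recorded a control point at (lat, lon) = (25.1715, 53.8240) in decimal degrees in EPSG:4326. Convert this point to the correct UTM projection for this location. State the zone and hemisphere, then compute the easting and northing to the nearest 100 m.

Longitude 53.8240° lies in the 6° band [48°, 54°), giving zone 39; latitude is north of the equator, so 39N.
Zone 39 central meridian λ₀ = 6×39 − 183 = 51°; Δλ = +2.8240°.
Transverse Mercator on WGS84 with k₀ = 0.9996 gives E = 784646.249 m, N = 2786923.146 m.

Zone 39N: E 784600 m, N 2786900 m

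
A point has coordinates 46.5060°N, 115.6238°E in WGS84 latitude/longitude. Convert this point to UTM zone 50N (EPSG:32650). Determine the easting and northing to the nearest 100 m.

Zone 50 central meridian λ₀ = 6×50 − 183 = 117°; Δλ = -1.3762°.
Transverse Mercator on WGS84 with k₀ = 0.9996 gives E = 394413.711 m, N = 5151190.051 m.

E 394400 m, N 5151200 m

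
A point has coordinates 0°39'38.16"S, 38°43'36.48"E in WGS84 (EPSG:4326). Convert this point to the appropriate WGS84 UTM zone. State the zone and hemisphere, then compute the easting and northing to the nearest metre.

Longitude 38.7268° lies in the 6° band [36°, 42°), giving zone 37; latitude is south of the equator, so 37S.
Zone 37 central meridian λ₀ = 6×37 − 183 = 39°; Δλ = -0.2732°.
Transverse Mercator on WGS84 with k₀ = 0.9996 gives E = 469601.571 m, N = 9926982.983 m.

Zone 37S: E 469602 m, N 9926983 m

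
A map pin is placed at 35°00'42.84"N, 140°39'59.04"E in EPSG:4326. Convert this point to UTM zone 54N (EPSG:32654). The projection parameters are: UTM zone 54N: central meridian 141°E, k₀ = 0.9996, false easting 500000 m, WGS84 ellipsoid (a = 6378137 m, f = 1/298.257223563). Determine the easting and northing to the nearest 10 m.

Zone 54 central meridian λ₀ = 6×54 − 183 = 141°; Δλ = -0.3336°.
Transverse Mercator on WGS84 with k₀ = 0.9996 gives E = 469562.797 m, N = 3874413.570 m.

E 469560 m, N 3874410 m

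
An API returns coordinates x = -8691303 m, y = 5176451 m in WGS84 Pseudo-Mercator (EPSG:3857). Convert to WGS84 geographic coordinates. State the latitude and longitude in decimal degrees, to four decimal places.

R = 6378137 m. λ = x/R = -78.07530324°.
φ = 2·arctan(exp(y/R)) − 90° = 2·arctan(2.25149) − 90° = 42.10320093°.

lat 42.1032°, lon -78.0753°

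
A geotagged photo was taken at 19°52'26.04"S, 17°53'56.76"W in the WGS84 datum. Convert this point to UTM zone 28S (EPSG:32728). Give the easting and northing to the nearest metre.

E 196398 m, N 7799860 m

Zone 28 central meridian λ₀ = 6×28 − 183 = -15°; Δλ = -2.8991°.
Transverse Mercator on WGS84 with k₀ = 0.9996 gives E = 196397.937 m, N = 7799860.106 m.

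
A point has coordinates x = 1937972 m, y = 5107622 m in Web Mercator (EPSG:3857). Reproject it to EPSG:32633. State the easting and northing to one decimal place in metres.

Web Mercator inverse (R = 6378137 m) → φ = 41.64280074°, λ = 17.40909868°.
UTM 33N forward: E = 700634.747 m, N = 4612921.724 m.

E 700634.7 m, N 4612921.7 m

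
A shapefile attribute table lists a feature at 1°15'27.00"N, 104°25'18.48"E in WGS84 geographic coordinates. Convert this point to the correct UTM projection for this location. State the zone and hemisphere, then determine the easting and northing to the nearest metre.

Longitude 104.4218° lies in the 6° band [102°, 108°), giving zone 48; latitude is north of the equator, so 48N.
Zone 48 central meridian λ₀ = 6×48 − 183 = 105°; Δλ = -0.5782°.
Transverse Mercator on WGS84 with k₀ = 0.9996 gives E = 435675.110 m, N = 138998.880 m.

Zone 48N: E 435675 m, N 138999 m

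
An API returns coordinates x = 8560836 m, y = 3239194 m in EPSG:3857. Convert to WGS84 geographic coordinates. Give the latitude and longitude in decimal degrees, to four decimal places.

lat 27.9224°, lon 76.9033°

R = 6378137 m. λ = x/R = 76.90329824°.
φ = 2·arctan(exp(y/R)) − 90° = 2·arctan(1.66173) − 90° = 27.92240220°.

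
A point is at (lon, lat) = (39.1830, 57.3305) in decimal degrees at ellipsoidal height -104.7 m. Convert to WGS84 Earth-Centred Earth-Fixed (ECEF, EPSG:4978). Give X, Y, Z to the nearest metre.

WGS84: a = 6378137 m, e² = 0.006694380; N(φ) = a/√(1−e²sin²φ) = 6393319.342 m.
X = (N+h)·cosφ·cosλ = 2674986.629 m; Y = (N+h)·cosφ·sinλ = 2180344.559 m; Z = (N(1−e²)+h)·sinφ = 5345768.491 m.

X 2674987 m, Y 2180345 m, Z 5345768 m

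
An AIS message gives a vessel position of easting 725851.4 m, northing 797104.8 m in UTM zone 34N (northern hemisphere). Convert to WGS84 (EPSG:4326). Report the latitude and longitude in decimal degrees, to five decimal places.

lat 7.20670°, lon 23.04530°

Zone 34N: λ₀ = 21°, k₀ = 0.9996, false easting 500000 m.
Meridian distance M = (N − FN)/k₀ = 797423.8 m.
Inverse transverse Mercator on WGS84 gives φ = 7.20670000°, λ = 23.04530006°.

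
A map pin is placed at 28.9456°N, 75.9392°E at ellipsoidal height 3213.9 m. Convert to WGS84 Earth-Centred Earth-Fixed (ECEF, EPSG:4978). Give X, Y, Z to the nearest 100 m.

X 1357800 m, Y 5421100 m, Z 3070200 m

WGS84: a = 6378137 m, e² = 0.006694380; N(φ) = a/√(1−e²sin²φ) = 6383143.547 m.
X = (N+h)·cosφ·cosλ = 1357751.199 m; Y = (N+h)·cosφ·sinλ = 5421129.058 m; Z = (N(1−e²)+h)·sinφ = 3070181.806 m.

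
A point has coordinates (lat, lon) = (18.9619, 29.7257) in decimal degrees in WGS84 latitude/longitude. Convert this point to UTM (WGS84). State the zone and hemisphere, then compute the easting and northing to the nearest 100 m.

Zone 35N: E 787000 m, N 2098800 m

Longitude 29.7257° lies in the 6° band [24°, 30°), giving zone 35; latitude is north of the equator, so 35N.
Zone 35 central meridian λ₀ = 6×35 − 183 = 27°; Δλ = +2.7257°.
Transverse Mercator on WGS84 with k₀ = 0.9996 gives E = 787030.850 m, N = 2098831.447 m.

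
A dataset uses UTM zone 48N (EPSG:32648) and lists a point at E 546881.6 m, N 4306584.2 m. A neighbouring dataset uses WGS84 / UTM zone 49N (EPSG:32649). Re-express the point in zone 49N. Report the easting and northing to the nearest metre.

E 26499 m, N 4320637 m

UTM 48N → geographic: φ = 38.90690005°, λ = 105.54069995°.
UTM 49N (λ₀ = 111°) forward: E = 26498.562 m, N = 4320637.064 m.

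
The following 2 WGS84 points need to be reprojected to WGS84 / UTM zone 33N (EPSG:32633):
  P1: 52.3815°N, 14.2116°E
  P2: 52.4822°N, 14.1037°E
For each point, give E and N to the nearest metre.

P1: E 446338 m, N 5803764 m; P2: E 439132 m, N 5815050 m

UTM zone 33N: λ₀ = 15°, k₀ = 0.9996.
P1 (52.3815°, 14.2116°) → (446337.641, 5803763.559) m.
P2 (52.4822°, 14.1037°) → (439132.474, 5815049.703) m.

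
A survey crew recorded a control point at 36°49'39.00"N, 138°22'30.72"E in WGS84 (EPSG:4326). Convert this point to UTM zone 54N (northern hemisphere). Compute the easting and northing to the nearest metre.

Zone 54 central meridian λ₀ = 6×54 − 183 = 141°; Δλ = -2.6248°.
Transverse Mercator on WGS84 with k₀ = 0.9996 gives E = 265905.852 m, N = 4078952.036 m.

E 265906 m, N 4078952 m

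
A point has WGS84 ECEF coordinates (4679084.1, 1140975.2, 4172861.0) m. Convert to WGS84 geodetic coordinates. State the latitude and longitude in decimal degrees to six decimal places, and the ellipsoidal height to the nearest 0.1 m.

λ = atan2(Y, X) = 13.70390024°; p = √(X²+Y²) = 4816186.5 m.
Bowring's method on WGS84 (a = 6378137 m, b = 6356752.314 m) gives φ = 41.096899496°, h = 3532.789 m.

lat 41.096899°, lon 13.703900°, h 3532.8 m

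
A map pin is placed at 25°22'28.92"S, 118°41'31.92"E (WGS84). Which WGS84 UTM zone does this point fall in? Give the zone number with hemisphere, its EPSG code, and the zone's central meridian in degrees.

UTM zone = ⌊(λ + 180)/6⌋ + 1; 118.6922° ∈ [114°, 120°) → zone 50.
Hemisphere: S (φ < 0).
Central meridian λ₀ = 6×50 − 183 = 117°.
EPSG code: 32750.

Zone 50S (EPSG:32750), central meridian 117°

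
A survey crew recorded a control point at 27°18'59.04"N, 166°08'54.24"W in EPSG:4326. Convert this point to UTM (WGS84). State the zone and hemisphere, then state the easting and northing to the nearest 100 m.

Longitude -166.1484° lies in the 6° band [-168°, -162°), giving zone 3; latitude is north of the equator, so 3N.
Zone 3 central meridian λ₀ = 6×3 − 183 = -165°; Δλ = -1.1484°.
Transverse Mercator on WGS84 with k₀ = 0.9996 gives E = 386377.461 m, N = 3022002.837 m.

Zone 3N: E 386400 m, N 3022000 m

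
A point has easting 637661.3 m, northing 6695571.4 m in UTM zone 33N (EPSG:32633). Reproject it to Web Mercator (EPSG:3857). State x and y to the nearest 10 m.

Unproject from UTM 33N (λ₀ = 15°) → φ = 60.37310007°, λ = 17.49659950°.
Web Mercator (R = 6378137 m): x = 1947712.547 m, y = 8483277.104 m.

x 1947710 m, y 8483280 m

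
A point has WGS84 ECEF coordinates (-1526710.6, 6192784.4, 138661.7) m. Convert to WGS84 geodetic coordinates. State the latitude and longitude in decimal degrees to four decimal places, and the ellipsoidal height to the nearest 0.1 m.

lat 1.2538°, lon 103.8490°, h 1579.3 m

λ = atan2(Y, X) = 103.84900015°; p = √(X²+Y²) = 6378199.1 m.
Bowring's method on WGS84 (a = 6378137 m, b = 6356752.314 m) gives φ = 1.25379962°, h = 1579.334 m.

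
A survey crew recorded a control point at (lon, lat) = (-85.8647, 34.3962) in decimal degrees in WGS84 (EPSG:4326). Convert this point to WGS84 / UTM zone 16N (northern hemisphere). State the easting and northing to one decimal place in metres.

E 604355.7 m, N 3806671.4 m

Zone 16 central meridian λ₀ = 6×16 − 183 = -87°; Δλ = +1.1353°.
Transverse Mercator on WGS84 with k₀ = 0.9996 gives E = 604355.724 m, N = 3806671.370 m.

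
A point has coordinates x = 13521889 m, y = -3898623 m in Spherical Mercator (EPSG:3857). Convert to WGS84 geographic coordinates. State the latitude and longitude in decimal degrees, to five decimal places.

lat -33.02500°, lon 121.46920°

R = 6378137 m. λ = x/R = 121.46919559°.
φ = 2·arctan(exp(y/R)) − 90° = 2·arctan(0.54267) − 90° = -33.02500177°.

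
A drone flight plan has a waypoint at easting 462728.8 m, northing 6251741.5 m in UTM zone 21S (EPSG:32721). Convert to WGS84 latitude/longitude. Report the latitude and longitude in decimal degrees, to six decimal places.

lat -33.874000°, lon -57.403001°

Zone 21S: λ₀ = -57°, k₀ = 0.9996, false easting 500000 m, false northing 10000000 m.
Meridian distance M = (N − FN)/k₀ = -3749758.4 m.
Inverse transverse Mercator on WGS84 gives φ = -33.87399955°, λ = -57.40300051°.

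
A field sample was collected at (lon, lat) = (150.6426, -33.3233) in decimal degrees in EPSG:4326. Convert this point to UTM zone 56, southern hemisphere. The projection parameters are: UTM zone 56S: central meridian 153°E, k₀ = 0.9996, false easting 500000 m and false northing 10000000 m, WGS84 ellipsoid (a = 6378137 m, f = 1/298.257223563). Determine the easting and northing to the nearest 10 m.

E 280560 m, N 6310390 m

Zone 56 central meridian λ₀ = 6×56 − 183 = 153°; Δλ = -2.3574°.
Transverse Mercator on WGS84 with k₀ = 0.9996 gives E = 280563.441 m, N = 6310390.226 m.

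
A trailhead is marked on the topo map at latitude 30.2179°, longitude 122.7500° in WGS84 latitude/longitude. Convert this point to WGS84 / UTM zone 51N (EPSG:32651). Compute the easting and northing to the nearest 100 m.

Zone 51 central meridian λ₀ = 6×51 − 183 = 123°; Δλ = -0.2500°.
Transverse Mercator on WGS84 with k₀ = 0.9996 gives E = 475940.891 m, N = 3342957.256 m.

E 475900 m, N 3343000 m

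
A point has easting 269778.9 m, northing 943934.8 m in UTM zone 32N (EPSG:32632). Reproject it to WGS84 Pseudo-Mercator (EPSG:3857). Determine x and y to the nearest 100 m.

Unproject from UTM 32N (λ₀ = 9°) → φ = 8.53380008°, λ = 6.90849976°.
Web Mercator (R = 6378137 m): x = 769050.675 m, y = 953510.270 m.

x 769100 m, y 953500 m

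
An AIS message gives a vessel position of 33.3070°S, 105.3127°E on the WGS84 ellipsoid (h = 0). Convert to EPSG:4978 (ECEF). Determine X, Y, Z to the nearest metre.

WGS84: a = 6378137 m, e² = 0.006694380; N(φ) = a/√(1−e²sin²φ) = 6384584.252 m.
X = (N+h)·cosφ·cosλ = -1409128.904 m; Y = (N+h)·cosφ·sinλ = 5146425.561 m; Z = (N(1−e²)+h)·sinφ = -3482464.305 m.

X -1409129 m, Y 5146426 m, Z -3482464 m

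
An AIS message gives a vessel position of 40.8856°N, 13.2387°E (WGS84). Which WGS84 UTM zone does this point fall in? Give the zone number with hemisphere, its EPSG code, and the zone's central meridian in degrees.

Zone 33N (EPSG:32633), central meridian 15°

UTM zone = ⌊(λ + 180)/6⌋ + 1; 13.2387° ∈ [12°, 18°) → zone 33.
Hemisphere: N (φ ≥ 0).
Central meridian λ₀ = 6×33 − 183 = 15°.
EPSG code: 32633.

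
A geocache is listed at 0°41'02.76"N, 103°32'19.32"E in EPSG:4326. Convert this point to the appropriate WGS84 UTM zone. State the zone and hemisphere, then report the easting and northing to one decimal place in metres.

Zone 48N: E 337387.7 m, N 75638.4 m

Longitude 103.5387° lies in the 6° band [102°, 108°), giving zone 48; latitude is north of the equator, so 48N.
Zone 48 central meridian λ₀ = 6×48 − 183 = 105°; Δλ = -1.4613°.
Transverse Mercator on WGS84 with k₀ = 0.9996 gives E = 337387.665 m, N = 75638.403 m.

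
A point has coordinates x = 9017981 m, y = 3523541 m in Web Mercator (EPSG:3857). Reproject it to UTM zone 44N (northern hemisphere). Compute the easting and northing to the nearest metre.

Web Mercator inverse (R = 6378137 m) → φ = 30.15540198°, λ = 81.00990164°.
UTM 44N forward: E = 500953.499 m, N = 3336005.396 m.

E 500953 m, N 3336005 m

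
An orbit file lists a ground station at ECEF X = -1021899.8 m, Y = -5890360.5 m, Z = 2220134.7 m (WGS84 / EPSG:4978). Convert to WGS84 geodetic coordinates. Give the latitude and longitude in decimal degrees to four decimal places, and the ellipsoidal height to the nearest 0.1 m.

λ = atan2(Y, X) = -99.84210032°; p = √(X²+Y²) = 5978346.4 m.
Bowring's method on WGS84 (a = 6378137 m, b = 6356752.314 m) gives φ = 20.49899976°, h = 1740.268 m.

lat 20.4990°, lon -99.8421°, h 1740.3 m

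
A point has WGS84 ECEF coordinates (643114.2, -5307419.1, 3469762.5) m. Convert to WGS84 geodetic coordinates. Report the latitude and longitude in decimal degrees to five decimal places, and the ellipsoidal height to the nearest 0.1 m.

λ = atan2(Y, X) = -83.09099995°; p = √(X²+Y²) = 5346241.1 m.
Bowring's method on WGS84 (a = 6378137 m, b = 6356752.314 m) gives φ = 33.15989999°, h = 1726.759 m.

lat 33.15990°, lon -83.09100°, h 1726.8 m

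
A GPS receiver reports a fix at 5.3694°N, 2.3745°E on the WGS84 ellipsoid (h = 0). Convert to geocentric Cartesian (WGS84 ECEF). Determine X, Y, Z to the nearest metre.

X 6344884 m, Y 263101 m, Z 592866 m

WGS84: a = 6378137 m, e² = 0.006694380; N(φ) = a/√(1−e²sin²φ) = 6378323.951 m.
X = (N+h)·cosφ·cosλ = 6344883.795 m; Y = (N+h)·cosφ·sinλ = 263100.667 m; Z = (N(1−e²)+h)·sinφ = 592866.245 m.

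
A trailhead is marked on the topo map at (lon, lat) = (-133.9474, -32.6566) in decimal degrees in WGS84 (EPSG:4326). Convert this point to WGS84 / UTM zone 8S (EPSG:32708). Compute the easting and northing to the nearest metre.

E 598711 m, N 6386292 m

Zone 8 central meridian λ₀ = 6×8 − 183 = -135°; Δλ = +1.0526°.
Transverse Mercator on WGS84 with k₀ = 0.9996 gives E = 598710.986 m, N = 6386292.060 m.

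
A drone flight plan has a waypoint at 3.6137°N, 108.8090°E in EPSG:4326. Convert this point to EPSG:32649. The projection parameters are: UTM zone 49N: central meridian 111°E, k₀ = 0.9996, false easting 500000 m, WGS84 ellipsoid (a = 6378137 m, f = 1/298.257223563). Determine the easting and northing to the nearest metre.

Zone 49 central meridian λ₀ = 6×49 − 183 = 111°; Δλ = -2.1910°.
Transverse Mercator on WGS84 with k₀ = 0.9996 gives E = 256618.829 m, N = 399721.155 m.

E 256619 m, N 399721 m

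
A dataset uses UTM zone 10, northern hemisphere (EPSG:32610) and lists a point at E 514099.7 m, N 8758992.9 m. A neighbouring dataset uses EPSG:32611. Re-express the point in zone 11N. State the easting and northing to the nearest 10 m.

UTM 10N → geographic: φ = 78.90090004°, λ = -122.34389800°.
UTM 11N (λ₀ = -117°) forward: E = 385310.895 m, N = 8764166.178 m.

E 385310 m, N 8764170 m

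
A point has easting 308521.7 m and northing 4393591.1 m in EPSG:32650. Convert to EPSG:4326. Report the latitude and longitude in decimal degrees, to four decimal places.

Zone 50N: λ₀ = 117°, k₀ = 0.9996, false easting 500000 m.
Meridian distance M = (N − FN)/k₀ = 4395349.2 m.
Inverse transverse Mercator on WGS84 gives φ = 39.67069959°, λ = 114.76759950°.

lat 39.6707°, lon 114.7676°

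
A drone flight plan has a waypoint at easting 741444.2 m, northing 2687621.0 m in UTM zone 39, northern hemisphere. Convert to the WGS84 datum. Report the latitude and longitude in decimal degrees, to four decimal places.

lat 24.2830°, lon 53.3786°

Zone 39N: λ₀ = 51°, k₀ = 0.9996, false easting 500000 m.
Meridian distance M = (N − FN)/k₀ = 2688696.5 m.
Inverse transverse Mercator on WGS84 gives φ = 24.28300011°, λ = 53.37860022°.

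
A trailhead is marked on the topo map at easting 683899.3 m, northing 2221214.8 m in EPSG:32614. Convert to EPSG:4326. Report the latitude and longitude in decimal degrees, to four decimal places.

Zone 14N: λ₀ = -99°, k₀ = 0.9996, false easting 500000 m.
Meridian distance M = (N − FN)/k₀ = 2222103.6 m.
Inverse transverse Mercator on WGS84 gives φ = 20.07919985°, λ = -97.24129952°.

lat 20.0792°, lon -97.2413°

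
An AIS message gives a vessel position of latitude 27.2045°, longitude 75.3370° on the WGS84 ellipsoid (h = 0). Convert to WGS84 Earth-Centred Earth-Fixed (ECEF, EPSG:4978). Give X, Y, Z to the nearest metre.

WGS84: a = 6378137 m, e² = 0.006694380; N(φ) = a/√(1−e²sin²φ) = 6382603.645 m.
X = (N+h)·cosφ·cosλ = 1436926.891 m; Y = (N+h)·cosφ·sinλ = 5491685.438 m; Z = (N(1−e²)+h)·sinφ = 2898387.070 m.

X 1436927 m, Y 5491685 m, Z 2898387 m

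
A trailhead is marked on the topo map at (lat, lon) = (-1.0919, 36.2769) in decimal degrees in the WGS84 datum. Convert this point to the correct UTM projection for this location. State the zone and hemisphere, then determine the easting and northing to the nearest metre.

Longitude 36.2769° lies in the 6° band [36°, 42°), giving zone 37; latitude is south of the equator, so 37S.
Zone 37 central meridian λ₀ = 6×37 − 183 = 39°; Δλ = -2.7231°.
Transverse Mercator on WGS84 with k₀ = 0.9996 gives E = 196926.997 m, N = 9879174.774 m.

Zone 37S: E 196927 m, N 9879175 m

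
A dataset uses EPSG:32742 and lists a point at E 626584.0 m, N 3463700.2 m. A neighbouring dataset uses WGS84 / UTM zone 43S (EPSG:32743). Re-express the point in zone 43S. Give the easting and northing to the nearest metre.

E 281436 m, N 3459570 m

UTM 42S → geographic: φ = -58.94759974°, λ = 71.20019953°.
UTM 43S (λ₀ = 75°) forward: E = 281436.093 m, N = 3459570.381 m.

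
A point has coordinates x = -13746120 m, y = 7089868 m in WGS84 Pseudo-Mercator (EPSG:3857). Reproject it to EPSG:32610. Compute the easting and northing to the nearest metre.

Web Mercator inverse (R = 6378137 m) → φ = 53.57390248°, λ = -123.48349693°.
UTM 10N forward: E = 467984.345 m, N = 5936224.234 m.

E 467984 m, N 5936224 m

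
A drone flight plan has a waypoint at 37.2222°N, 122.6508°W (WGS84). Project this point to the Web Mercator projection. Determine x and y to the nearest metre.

Web Mercator is spherical with R = a = 6378137 m.
x = R·λ = 6378137 × -2.140660290 = -13653424.601 m.
y = R·ln tan(π/4 + φ/2) = 6378137 × 0.700851052 = 4470124.024 m.

x -13653425 m, y 4470124 m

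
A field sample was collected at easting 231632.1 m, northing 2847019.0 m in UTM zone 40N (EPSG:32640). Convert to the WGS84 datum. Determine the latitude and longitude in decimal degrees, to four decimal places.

lat 25.7166°, lon 54.3254°

Zone 40N: λ₀ = 57°, k₀ = 0.9996, false easting 500000 m.
Meridian distance M = (N − FN)/k₀ = 2848158.3 m.
Inverse transverse Mercator on WGS84 gives φ = 25.71660012°, λ = 54.32539985°.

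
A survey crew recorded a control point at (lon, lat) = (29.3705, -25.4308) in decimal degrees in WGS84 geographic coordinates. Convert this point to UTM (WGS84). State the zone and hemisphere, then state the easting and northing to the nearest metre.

Zone 35S: E 738409 m, N 7185230 m

Longitude 29.3705° lies in the 6° band [24°, 30°), giving zone 35; latitude is south of the equator, so 35S.
Zone 35 central meridian λ₀ = 6×35 − 183 = 27°; Δλ = +2.3705°.
Transverse Mercator on WGS84 with k₀ = 0.9996 gives E = 738408.892 m, N = 7185230.352 m.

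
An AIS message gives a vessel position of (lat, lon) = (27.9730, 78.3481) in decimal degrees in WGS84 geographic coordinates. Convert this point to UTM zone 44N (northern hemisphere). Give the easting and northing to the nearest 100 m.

E 239100 m, N 3097000 m

Zone 44 central meridian λ₀ = 6×44 − 183 = 81°; Δλ = -2.6519°.
Transverse Mercator on WGS84 with k₀ = 0.9996 gives E = 239141.013 m, N = 3097044.374 m.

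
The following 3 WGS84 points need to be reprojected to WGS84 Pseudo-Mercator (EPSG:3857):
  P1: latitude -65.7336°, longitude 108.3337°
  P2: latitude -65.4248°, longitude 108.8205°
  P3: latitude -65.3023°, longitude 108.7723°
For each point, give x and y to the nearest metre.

P1: x 12059652 m, y -9804313 m; P2: x 12113843 m, y -9721166 m; P3: x 12108477 m, y -9688453 m

Web Mercator: x = R·λ, y = R·ln tan(π/4+φ/2), R = 6378137 m.
P1 (-65.7336°, 108.3337°) → (12059652.320, -9804312.868) m.
P2 (-65.4248°, 108.8205°) → (12113842.648, -9721165.812) m.
P3 (-65.3023°, 108.7723°) → (12108477.048, -9688452.927) m.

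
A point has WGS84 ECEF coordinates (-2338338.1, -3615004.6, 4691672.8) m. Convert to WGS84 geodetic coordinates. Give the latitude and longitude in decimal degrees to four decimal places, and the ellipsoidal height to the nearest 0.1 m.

lat 47.6503°, lon -122.8965°, h 1220.1 m

λ = atan2(Y, X) = -122.89649977°; p = √(X²+Y²) = 4305355.2 m.
Bowring's method on WGS84 (a = 6378137 m, b = 6356752.314 m) gives φ = 47.65029952°, h = 1220.089 m.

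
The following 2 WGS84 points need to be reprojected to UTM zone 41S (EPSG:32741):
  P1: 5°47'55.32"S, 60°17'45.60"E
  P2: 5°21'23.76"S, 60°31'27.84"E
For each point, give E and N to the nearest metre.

P1: E 200532 m, N 9358333 m; P2: E 225638 m, N 9407364 m

UTM zone 41S: λ₀ = 63°, k₀ = 0.9996.
P1 (-5.7987°, 60.2960°) → (200532.264, 9358333.136) m.
P2 (-5.3566°, 60.5244°) → (225638.242, 9407363.871) m.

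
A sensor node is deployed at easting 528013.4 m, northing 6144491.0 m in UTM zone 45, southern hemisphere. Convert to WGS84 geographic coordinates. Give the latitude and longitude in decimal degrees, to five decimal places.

Zone 45S: λ₀ = 87°, k₀ = 0.9996, false easting 500000 m, false northing 10000000 m.
Meridian distance M = (N − FN)/k₀ = -3857051.8 m.
Inverse transverse Mercator on WGS84 gives φ = -34.84149964°, λ = 87.30640043°.

lat -34.84150°, lon 87.30640°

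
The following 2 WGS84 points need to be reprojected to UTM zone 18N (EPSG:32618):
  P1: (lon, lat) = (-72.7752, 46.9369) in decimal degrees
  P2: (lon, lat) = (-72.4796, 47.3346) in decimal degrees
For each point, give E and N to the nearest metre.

UTM zone 18N: λ₀ = -75°, k₀ = 0.9996.
P1 (46.9369°, -72.7752°) → (669337.908, 5200554.664) m.
P2 (47.3346°, -72.4796°) → (690410.408, 5245428.587) m.

P1: E 669338 m, N 5200555 m; P2: E 690410 m, N 5245429 m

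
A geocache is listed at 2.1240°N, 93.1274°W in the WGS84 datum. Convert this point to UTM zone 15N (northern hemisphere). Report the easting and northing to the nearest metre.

Zone 15 central meridian λ₀ = 6×15 − 183 = -93°; Δλ = -0.1274°.
Transverse Mercator on WGS84 with k₀ = 0.9996 gives E = 485833.233 m, N = 234767.481 m.

E 485833 m, N 234767 m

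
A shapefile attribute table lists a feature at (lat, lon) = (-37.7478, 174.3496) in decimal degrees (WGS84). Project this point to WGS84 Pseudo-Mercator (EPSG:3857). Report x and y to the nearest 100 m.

Web Mercator is spherical with R = a = 6378137 m.
x = R·λ = 6378137 × 3.042974570 = 19408508.692 m.
y = R·ln tan(π/4 + φ/2) = 6378137 × -0.712411699 = -4543859.418 m.

x 19408500 m, y -4543900 m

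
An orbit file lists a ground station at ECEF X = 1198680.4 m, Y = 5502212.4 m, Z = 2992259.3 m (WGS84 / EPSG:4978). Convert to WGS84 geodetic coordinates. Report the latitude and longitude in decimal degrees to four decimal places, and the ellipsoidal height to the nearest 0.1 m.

lat 28.1443°, lon 77.7099°, h 3485.2 m

λ = atan2(Y, X) = 77.70990040°; p = √(X²+Y²) = 5631267.7 m.
Bowring's method on WGS84 (a = 6378137 m, b = 6356752.314 m) gives φ = 28.14429981°, h = 3485.162 m.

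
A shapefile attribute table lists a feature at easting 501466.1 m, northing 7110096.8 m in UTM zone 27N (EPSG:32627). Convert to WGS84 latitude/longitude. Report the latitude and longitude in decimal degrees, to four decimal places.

Zone 27N: λ₀ = -21°, k₀ = 0.9996, false easting 500000 m.
Meridian distance M = (N − FN)/k₀ = 7112942.0 m.
Inverse transverse Mercator on WGS84 gives φ = 64.11739981°, λ = -20.96989951°.

lat 64.1174°, lon -20.9699°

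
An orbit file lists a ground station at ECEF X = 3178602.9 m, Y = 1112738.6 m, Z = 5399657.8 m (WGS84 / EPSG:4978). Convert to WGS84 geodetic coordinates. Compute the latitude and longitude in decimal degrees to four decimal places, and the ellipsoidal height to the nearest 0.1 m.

lat 58.2209°, lon 19.2937°, h 1085.0 m

λ = atan2(Y, X) = 19.29370077°; p = √(X²+Y²) = 3367744.6 m.
Bowring's method on WGS84 (a = 6378137 m, b = 6356752.314 m) gives φ = 58.22089996°, h = 1084.987 m.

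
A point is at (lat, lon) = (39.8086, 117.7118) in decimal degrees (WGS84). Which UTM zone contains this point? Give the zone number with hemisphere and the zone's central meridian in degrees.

UTM zone = ⌊(λ + 180)/6⌋ + 1; 117.7118° ∈ [114°, 120°) → zone 50.
Hemisphere: N (φ ≥ 0).
Central meridian λ₀ = 6×50 − 183 = 117°.

Zone 50N, central meridian 117°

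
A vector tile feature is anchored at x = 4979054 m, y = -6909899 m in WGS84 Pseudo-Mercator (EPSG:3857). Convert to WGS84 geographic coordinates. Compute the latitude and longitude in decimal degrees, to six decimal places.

R = 6378137 m. λ = x/R = 44.72760309°.
φ = 2·arctan(exp(y/R)) − 90° = 2·arctan(0.33845) − 90° = -52.60300194°.

lat -52.603002°, lon 44.727603°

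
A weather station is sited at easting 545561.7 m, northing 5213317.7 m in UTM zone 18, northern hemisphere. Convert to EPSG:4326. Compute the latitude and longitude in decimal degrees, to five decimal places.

Zone 18N: λ₀ = -75°, k₀ = 0.9996, false easting 500000 m.
Meridian distance M = (N − FN)/k₀ = 5215403.9 m.
Inverse transverse Mercator on WGS84 gives φ = 47.07179962°, λ = -74.39990046°.

lat 47.07180°, lon -74.39990°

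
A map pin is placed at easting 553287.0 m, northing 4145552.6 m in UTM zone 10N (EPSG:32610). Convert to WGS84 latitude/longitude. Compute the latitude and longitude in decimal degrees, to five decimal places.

Zone 10N: λ₀ = -123°, k₀ = 0.9996, false easting 500000 m.
Meridian distance M = (N − FN)/k₀ = 4147211.5 m.
Inverse transverse Mercator on WGS84 gives φ = 37.45529988°, λ = -122.39750009°.

lat 37.45530°, lon -122.39750°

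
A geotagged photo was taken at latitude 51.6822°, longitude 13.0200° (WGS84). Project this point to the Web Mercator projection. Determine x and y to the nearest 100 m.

x 1449400 m, y 6742900 m

Web Mercator is spherical with R = a = 6378137 m.
x = R·λ = 6378137 × 0.227241869 = 1449379.770 m.
y = R·ln tan(π/4 + φ/2) = 6378137 × 1.057184231 = 6742865.860 m.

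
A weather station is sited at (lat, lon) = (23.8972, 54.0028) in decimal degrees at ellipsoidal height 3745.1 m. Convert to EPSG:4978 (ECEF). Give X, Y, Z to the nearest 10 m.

WGS84: a = 6378137 m, e² = 0.006694380; N(φ) = a/√(1−e²sin²φ) = 6381643.308 m.
X = (N+h)·cosφ·cosλ = 3431255.388 m; Y = (N+h)·cosφ·sinλ = 4723203.259 m; Z = (N(1−e²)+h)·sinφ = 2569394.893 m.

X 3431260 m, Y 4723200 m, Z 2569390 m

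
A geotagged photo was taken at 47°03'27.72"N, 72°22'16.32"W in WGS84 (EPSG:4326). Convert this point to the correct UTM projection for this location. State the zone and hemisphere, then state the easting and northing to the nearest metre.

Longitude -72.3712° lies in the 6° band [-78°, -72°), giving zone 18; latitude is north of the equator, so 18N.
Zone 18 central meridian λ₀ = 6×18 − 183 = -75°; Δλ = +2.6288°.
Transverse Mercator on WGS84 with k₀ = 0.9996 gives E = 699635.827 m, N = 5214929.848 m.

Zone 18N: E 699636 m, N 5214930 m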